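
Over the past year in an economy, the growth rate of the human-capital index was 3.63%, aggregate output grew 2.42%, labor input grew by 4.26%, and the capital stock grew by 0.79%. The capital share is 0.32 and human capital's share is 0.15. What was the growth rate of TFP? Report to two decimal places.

Labor's share = 1 − 0.32 − 0.15 = 0.53.
The capital stock: 0.32 × 0.79 = 0.2528 pp.
The human-capital index: 0.15 × 3.63 = 0.5445 pp.
Labor input: 0.53 × 4.26 = 2.2578 pp.
TFP growth = 2.42 − 3.0551 = -0.6351%.

-0.64%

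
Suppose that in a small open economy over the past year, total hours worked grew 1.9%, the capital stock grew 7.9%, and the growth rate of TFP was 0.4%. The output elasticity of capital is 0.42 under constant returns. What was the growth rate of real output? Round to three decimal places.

Real output grew 4.820%.

Labor's share = 1 − 0.42 = 0.58.
The capital stock: 0.42 × 7.9 = 3.318 pp.
Total hours worked: 0.58 × 1.9 = 1.102 pp.
Output growth = 0.4 + 4.42 = 4.82%.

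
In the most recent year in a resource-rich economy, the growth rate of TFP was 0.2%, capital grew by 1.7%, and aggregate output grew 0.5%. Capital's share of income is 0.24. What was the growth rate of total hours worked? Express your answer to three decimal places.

Labor's share = 1 − 0.24 = 0.76.
gY = gA + 0.24×1.7 + 0.76×g.
0.76×g = 0.5 − 0.2 − 0.408 = -0.108.
g = -0.108 / 0.76 = -0.14211%.

-0.142%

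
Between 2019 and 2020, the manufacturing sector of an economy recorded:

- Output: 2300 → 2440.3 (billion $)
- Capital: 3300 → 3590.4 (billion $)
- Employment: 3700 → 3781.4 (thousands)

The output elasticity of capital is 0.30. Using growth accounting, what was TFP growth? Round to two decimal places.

Output growth = (2440.3 − 2300) / 2300 = 6.1%.
Capital growth = (3590.4 − 3300) / 3300 = 8.8%.
Employment growth = (3781.4 − 3700) / 3700 = 2.2%.
Labor's share = 1 − 0.3 = 0.7.
Capital: 0.3 × 8.8 = 2.64 pp.
Employment: 0.7 × 2.2 = 1.54 pp.
TFP growth = 6.1 − 4.18 = 1.92%.

TFP growth was 1.92%.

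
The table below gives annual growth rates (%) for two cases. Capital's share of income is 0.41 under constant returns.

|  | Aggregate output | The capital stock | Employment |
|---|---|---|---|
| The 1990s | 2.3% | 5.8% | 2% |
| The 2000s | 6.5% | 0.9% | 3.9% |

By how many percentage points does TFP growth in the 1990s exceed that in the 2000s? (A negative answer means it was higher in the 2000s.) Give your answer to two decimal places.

-5.09 percentage points

Labor's share = 1 − 0.41 = 0.59.
The 1990s: TFP = 2.3 − 2.378 − 1.18 = -1.258%.
The 2000s: TFP = 6.5 − 0.369 − 2.301 = 3.83%.
Difference = -1.258 − (3.83) = -5.088 pp.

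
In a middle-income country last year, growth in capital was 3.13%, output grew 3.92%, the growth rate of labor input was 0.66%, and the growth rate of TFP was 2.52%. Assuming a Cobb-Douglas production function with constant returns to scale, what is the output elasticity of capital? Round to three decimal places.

gY = gA + α·gK + (1−α)·gL, so gY − gA − gL = α(gK − gL).
3.92 − 2.52 − 0.66 = α × (3.13 − 0.66).
0.74 = 2.47 α, so α = 0.2996.

α = 0.300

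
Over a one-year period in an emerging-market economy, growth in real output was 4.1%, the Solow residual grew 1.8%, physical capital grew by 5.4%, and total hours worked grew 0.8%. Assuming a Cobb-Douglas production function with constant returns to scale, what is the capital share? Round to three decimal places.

gY = gA + α·gK + (1−α)·gL, so gY − gA − gL = α(gK − gL).
4.1 − 1.8 − 0.8 = α × (5.4 − 0.8).
1.5 = 4.6 α, so α = 0.32609.

The capital share is 0.326.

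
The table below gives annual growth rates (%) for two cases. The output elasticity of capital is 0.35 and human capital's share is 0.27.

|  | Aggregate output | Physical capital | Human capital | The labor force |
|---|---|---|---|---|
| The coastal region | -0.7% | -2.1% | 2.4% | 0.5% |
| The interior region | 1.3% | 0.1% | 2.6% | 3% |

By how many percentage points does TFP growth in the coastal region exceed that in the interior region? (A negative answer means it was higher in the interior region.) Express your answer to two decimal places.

Labor's share = 1 − 0.35 − 0.27 = 0.38.
The coastal region: TFP = -0.7 + 0.735 − 0.648 − 0.19 = -0.803%.
The interior region: TFP = 1.3 − 0.035 − 0.702 − 1.14 = -0.577%.
Difference = -0.803 − (-0.577) = -0.226 pp.

-0.23 percentage points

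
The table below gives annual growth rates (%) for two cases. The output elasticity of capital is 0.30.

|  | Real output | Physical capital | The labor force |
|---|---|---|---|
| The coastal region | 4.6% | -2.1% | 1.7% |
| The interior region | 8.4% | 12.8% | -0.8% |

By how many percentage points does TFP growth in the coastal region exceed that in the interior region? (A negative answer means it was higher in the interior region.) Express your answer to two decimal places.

Labor's share = 1 − 0.3 = 0.7.
The coastal region: TFP = 4.6 + 0.63 − 1.19 = 4.04%.
The interior region: TFP = 8.4 − 3.84 + 0.56 = 5.12%.
Difference = 4.04 − (5.12) = -1.08 pp.

-1.08 percentage points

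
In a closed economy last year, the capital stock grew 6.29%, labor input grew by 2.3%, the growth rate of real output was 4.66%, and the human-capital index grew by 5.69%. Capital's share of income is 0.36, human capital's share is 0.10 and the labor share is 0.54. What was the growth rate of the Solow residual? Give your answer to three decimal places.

Labor's share = 1 − 0.36 − 0.1 = 0.54.
The capital stock: 0.36 × 6.29 = 2.2644 pp.
The human-capital index: 0.1 × 5.69 = 0.569 pp.
Labor input: 0.54 × 2.3 = 1.242 pp.
TFP growth = 4.66 − 4.0754 = 0.5846%.

0.585%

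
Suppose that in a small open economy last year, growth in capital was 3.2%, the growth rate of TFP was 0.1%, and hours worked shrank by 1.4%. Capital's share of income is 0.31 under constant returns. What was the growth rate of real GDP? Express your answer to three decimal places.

Labor's share = 1 − 0.31 = 0.69.
Capital: 0.31 × 3.2 = 0.992 pp.
Hours worked: 0.69 × (-1.4) = -0.966 pp.
Output growth = 0.1 + 0.026 = 0.126%.

Real GDP grew 0.126%.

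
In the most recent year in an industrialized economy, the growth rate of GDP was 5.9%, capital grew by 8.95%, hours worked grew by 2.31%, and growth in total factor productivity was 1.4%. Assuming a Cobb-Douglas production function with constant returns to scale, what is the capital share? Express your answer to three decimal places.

0.330

gY = gA + α·gK + (1−α)·gL, so gY − gA − gL = α(gK − gL).
5.9 − 1.4 − 2.31 = α × (8.95 − 2.31).
2.19 = 6.64 α, so α = 0.32982.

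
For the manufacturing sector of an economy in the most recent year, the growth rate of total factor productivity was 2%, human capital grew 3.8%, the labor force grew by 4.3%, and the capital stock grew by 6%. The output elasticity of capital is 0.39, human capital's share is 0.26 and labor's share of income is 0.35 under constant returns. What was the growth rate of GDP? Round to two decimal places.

6.83%

Labor's share = 1 − 0.39 − 0.26 = 0.35.
The capital stock: 0.39 × 6 = 2.34 pp.
Human capital: 0.26 × 3.8 = 0.988 pp.
The labor force: 0.35 × 4.3 = 1.505 pp.
Output growth = 2 + 4.833 = 6.833%.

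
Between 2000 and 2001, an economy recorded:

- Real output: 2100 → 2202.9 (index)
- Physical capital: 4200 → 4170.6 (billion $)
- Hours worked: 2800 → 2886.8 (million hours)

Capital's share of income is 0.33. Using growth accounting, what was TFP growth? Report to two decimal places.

TFP grew 3.05%.

Real output growth = (2202.9 − 2100) / 2100 = 4.9%.
Physical capital growth = (4170.6 − 4200) / 4200 = -0.7%.
Hours worked growth = (2886.8 − 2800) / 2800 = 3.1%.
Labor's share = 1 − 0.33 = 0.67.
Physical capital: 0.33 × (-0.7) = -0.231 pp.
Hours worked: 0.67 × 3.1 = 2.077 pp.
TFP growth = 4.9 − 1.846 = 3.054%.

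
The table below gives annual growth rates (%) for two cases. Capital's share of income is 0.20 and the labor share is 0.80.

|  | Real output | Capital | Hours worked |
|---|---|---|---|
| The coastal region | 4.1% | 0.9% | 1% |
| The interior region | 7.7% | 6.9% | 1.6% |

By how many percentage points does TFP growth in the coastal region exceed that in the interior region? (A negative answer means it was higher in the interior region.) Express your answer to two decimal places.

Labor's share = 1 − 0.2 = 0.8.
The coastal region: TFP = 4.1 − 0.18 − 0.8 = 3.12%.
The interior region: TFP = 7.7 − 1.38 − 1.28 = 5.04%.
Difference = 3.12 − (5.04) = -1.92 pp.

-1.92 percentage points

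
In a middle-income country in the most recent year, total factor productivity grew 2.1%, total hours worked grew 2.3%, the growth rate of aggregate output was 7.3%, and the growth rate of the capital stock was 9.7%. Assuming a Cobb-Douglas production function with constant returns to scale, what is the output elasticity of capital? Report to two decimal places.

gY = gA + α·gK + (1−α)·gL, so gY − gA − gL = α(gK − gL).
7.3 − 2.1 − 2.3 = α × (9.7 − 2.3).
2.9 = 7.4 α, so α = 0.3919.

0.39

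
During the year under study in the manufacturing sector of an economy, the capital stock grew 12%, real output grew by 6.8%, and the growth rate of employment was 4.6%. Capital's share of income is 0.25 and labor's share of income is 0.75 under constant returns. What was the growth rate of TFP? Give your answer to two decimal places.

Labor's share = 1 − 0.25 = 0.75.
The capital stock: 0.25 × 12 = 3 pp.
Employment: 0.75 × 4.6 = 3.45 pp.
TFP growth = 6.8 − 6.45 = 0.35%.

TFP grew 0.35%.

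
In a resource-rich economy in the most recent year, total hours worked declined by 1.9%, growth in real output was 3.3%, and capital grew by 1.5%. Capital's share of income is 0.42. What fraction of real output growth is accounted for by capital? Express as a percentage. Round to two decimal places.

Capital contributed 0.42 × 1.5 = 0.63 pp.
Share of growth = 0.63 / 3.3 × 100 = 19.0909%.

Capital accounted for 19.09% of growth.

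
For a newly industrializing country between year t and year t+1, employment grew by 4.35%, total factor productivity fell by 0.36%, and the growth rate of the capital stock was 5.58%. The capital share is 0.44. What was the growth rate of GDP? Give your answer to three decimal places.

GDP growth was 4.531%.

Labor's share = 1 − 0.44 = 0.56.
The capital stock: 0.44 × 5.58 = 2.4552 pp.
Employment: 0.56 × 4.35 = 2.436 pp.
Output growth = -0.36 + 4.8912 = 4.5312%.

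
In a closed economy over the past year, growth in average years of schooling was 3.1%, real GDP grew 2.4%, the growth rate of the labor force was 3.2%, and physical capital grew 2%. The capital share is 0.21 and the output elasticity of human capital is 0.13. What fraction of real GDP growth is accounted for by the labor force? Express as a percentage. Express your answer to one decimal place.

The labor force accounted for 88.0% of growth.

Labor's share = 1 − 0.21 − 0.13 = 0.66.
The labor force contributed 0.66 × 3.2 = 2.112 pp.
Share of growth = 2.112 / 2.4 × 100 = 88%.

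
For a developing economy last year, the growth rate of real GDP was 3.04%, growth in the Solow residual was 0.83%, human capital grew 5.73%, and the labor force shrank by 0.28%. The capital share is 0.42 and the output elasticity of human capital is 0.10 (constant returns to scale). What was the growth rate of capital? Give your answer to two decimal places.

Labor's share = 1 − 0.42 − 0.1 = 0.48.
gY = gA + 0.1×5.73 + 0.48×(-0.28) + 0.42×g.
0.42×g = 3.04 − 0.83 − 0.4386 = 1.7714.
g = 1.7714 / 0.42 = 4.2176%.

4.22%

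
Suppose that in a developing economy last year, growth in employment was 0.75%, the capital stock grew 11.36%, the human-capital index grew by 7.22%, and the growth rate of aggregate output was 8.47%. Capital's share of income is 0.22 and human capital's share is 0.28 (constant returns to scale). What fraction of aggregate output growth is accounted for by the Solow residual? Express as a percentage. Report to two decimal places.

42.20%

Labor's share = 1 − 0.22 − 0.28 = 0.5.
The capital stock: 0.22 × 11.36 = 2.4992 pp.
The human-capital index: 0.28 × 7.22 = 2.0216 pp.
Employment: 0.5 × 0.75 = 0.375 pp.
TFP growth = 8.47 − 4.8958 = 3.5742%.
TFP share of growth = 3.5742 / 8.47 × 100 = 42.1983%.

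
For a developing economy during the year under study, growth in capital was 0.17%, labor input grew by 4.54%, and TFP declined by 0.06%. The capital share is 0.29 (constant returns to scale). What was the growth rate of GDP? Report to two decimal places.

3.21%

Labor's share = 1 − 0.29 = 0.71.
Capital: 0.29 × 0.17 = 0.0493 pp.
Labor input: 0.71 × 4.54 = 3.2234 pp.
Output growth = -0.06 + 3.2727 = 3.2127%.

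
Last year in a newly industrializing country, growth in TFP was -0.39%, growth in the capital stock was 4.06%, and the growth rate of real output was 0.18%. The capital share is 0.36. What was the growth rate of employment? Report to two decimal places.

Labor's share = 1 − 0.36 = 0.64.
gY = gA + 0.36×4.06 + 0.64×g.
0.64×g = 0.18 + 0.39 − 1.4616 = -0.8916.
g = -0.8916 / 0.64 = -1.3931%.

-1.39%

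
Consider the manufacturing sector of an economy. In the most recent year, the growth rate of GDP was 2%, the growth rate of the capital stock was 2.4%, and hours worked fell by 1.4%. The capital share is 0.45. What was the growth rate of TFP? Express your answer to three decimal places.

Labor's share = 1 − 0.45 = 0.55.
The capital stock: 0.45 × 2.4 = 1.08 pp.
Hours worked: 0.55 × (-1.4) = -0.77 pp.
TFP growth = 2 − 0.31 = 1.69%.

1.690%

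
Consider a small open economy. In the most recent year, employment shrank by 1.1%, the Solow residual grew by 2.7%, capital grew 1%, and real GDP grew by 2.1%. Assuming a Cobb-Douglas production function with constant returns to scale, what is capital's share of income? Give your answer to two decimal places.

gY = gA + α·gK + (1−α)·gL, so gY − gA − gL = α(gK − gL).
2.1 − 2.7 + 1.1 = α × (1 − (-1.1)).
0.5 = 2.1 α, so α = 0.2381.

0.24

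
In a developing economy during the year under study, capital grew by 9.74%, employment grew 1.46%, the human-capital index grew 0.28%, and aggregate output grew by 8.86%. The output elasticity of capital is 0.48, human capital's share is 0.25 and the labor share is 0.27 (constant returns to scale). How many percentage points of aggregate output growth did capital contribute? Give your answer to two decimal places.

Contribution = share × growth = 0.48 × 9.74 = 4.6752 pp.

4.68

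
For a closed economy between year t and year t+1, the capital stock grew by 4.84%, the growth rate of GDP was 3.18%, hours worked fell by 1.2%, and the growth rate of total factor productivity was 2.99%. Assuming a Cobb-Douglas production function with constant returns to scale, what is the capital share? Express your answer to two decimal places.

α = 0.23

gY = gA + α·gK + (1−α)·gL, so gY − gA − gL = α(gK − gL).
3.18 − 2.99 + 1.2 = α × (4.84 − (-1.2)).
1.39 = 6.04 α, so α = 0.2301.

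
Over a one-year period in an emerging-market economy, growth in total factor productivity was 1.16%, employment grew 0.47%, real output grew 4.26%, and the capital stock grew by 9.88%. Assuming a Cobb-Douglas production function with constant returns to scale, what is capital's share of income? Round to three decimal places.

gY = gA + α·gK + (1−α)·gL, so gY − gA − gL = α(gK − gL).
4.26 − 1.16 − 0.47 = α × (9.88 − 0.47).
2.63 = 9.41 α, so α = 0.27949.

Capital's share of income is 0.279.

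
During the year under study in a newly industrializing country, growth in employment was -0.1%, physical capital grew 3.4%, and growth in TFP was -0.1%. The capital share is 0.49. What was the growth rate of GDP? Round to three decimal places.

1.515%

Labor's share = 1 − 0.49 = 0.51.
Physical capital: 0.49 × 3.4 = 1.666 pp.
Employment: 0.51 × (-0.1) = -0.051 pp.
Output growth = -0.1 + 1.615 = 1.515%.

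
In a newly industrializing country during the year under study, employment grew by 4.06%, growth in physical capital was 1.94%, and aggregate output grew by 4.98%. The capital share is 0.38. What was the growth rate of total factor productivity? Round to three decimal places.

1.726%

Labor's share = 1 − 0.38 = 0.62.
Physical capital: 0.38 × 1.94 = 0.7372 pp.
Employment: 0.62 × 4.06 = 2.5172 pp.
TFP growth = 4.98 − 3.2544 = 1.7256%.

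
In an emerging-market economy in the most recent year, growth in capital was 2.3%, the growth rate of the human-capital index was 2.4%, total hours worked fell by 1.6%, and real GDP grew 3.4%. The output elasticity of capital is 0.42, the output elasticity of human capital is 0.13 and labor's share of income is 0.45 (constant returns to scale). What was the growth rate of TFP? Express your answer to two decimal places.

Labor's share = 1 − 0.42 − 0.13 = 0.45.
Capital: 0.42 × 2.3 = 0.966 pp.
The human-capital index: 0.13 × 2.4 = 0.312 pp.
Total hours worked: 0.45 × (-1.6) = -0.72 pp.
TFP growth = 3.4 − 0.558 = 2.842%.

2.84%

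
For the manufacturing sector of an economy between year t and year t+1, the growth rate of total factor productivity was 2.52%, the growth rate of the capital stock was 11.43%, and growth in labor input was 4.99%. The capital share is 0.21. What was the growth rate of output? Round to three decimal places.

Output grew 8.862%.

Labor's share = 1 − 0.21 = 0.79.
The capital stock: 0.21 × 11.43 = 2.4003 pp.
Labor input: 0.79 × 4.99 = 3.9421 pp.
Output growth = 2.52 + 6.3424 = 8.8624%.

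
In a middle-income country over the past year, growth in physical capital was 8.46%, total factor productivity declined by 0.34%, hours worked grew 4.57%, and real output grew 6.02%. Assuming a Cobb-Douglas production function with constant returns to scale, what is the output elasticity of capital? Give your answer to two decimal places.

0.46

gY = gA + α·gK + (1−α)·gL, so gY − gA − gL = α(gK − gL).
6.02 + 0.34 − 4.57 = α × (8.46 − 4.57).
1.79 = 3.89 α, so α = 0.4602.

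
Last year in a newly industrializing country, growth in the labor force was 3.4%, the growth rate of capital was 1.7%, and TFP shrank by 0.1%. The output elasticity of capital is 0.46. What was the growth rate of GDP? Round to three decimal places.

GDP growth was 2.518%.

Labor's share = 1 − 0.46 = 0.54.
Capital: 0.46 × 1.7 = 0.782 pp.
The labor force: 0.54 × 3.4 = 1.836 pp.
Output growth = -0.1 + 2.618 = 2.518%.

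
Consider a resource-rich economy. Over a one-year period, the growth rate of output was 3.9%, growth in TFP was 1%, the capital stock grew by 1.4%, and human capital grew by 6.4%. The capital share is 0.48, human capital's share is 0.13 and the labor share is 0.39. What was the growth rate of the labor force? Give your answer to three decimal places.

Labor's share = 1 − 0.48 − 0.13 = 0.39.
gY = gA + 0.48×1.4 + 0.13×6.4 + 0.39×g.
0.39×g = 3.9 − 1 − 1.504 = 1.396.
g = 1.396 / 0.39 = 3.57949%.

3.579%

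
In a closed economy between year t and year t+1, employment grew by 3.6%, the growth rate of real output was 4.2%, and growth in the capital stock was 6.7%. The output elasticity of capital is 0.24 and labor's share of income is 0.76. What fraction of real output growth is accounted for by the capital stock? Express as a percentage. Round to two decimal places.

38.29%

The capital stock contributed 0.24 × 6.7 = 1.608 pp.
Share of growth = 1.608 / 4.2 × 100 = 38.2857%.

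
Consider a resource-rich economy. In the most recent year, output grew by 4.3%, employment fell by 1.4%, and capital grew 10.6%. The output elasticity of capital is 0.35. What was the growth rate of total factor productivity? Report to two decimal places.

1.50%

Labor's share = 1 − 0.35 = 0.65.
Capital: 0.35 × 10.6 = 3.71 pp.
Employment: 0.65 × (-1.4) = -0.91 pp.
TFP growth = 4.3 − 2.8 = 1.5%.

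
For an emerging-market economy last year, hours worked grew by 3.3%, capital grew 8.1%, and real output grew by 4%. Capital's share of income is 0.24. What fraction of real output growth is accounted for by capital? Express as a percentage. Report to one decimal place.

48.6%

Capital contributed 0.24 × 8.1 = 1.944 pp.
Share of growth = 1.944 / 4 × 100 = 48.6%.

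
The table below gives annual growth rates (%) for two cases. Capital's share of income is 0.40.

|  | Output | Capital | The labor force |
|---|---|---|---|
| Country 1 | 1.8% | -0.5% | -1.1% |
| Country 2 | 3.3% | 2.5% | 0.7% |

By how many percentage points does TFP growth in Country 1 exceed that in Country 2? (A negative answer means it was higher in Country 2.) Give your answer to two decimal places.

Labor's share = 1 − 0.4 = 0.6.
Country 1: TFP = 1.8 + 0.2 + 0.66 = 2.66%.
Country 2: TFP = 3.3 − 1 − 0.42 = 1.88%.
Difference = 2.66 − (1.88) = 0.78 pp.

0.78 percentage points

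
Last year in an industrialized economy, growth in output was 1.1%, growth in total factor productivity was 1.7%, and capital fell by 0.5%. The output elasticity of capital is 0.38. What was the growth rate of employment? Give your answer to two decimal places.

-0.66%

Labor's share = 1 − 0.38 = 0.62.
gY = gA + 0.38×(-0.5) + 0.62×g.
0.62×g = 1.1 − 1.7 + 0.19 = -0.41.
g = -0.41 / 0.62 = -0.6613%.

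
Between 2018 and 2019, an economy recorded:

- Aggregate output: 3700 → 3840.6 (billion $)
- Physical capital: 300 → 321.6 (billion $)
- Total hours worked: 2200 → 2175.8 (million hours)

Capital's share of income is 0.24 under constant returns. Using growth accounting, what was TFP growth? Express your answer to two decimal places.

Aggregate output growth = (3840.6 − 3700) / 3700 = 3.8%.
Physical capital growth = (321.6 − 300) / 300 = 7.2%.
Total hours worked growth = (2175.8 − 2200) / 2200 = -1.1%.
Labor's share = 1 − 0.24 = 0.76.
Physical capital: 0.24 × 7.2 = 1.728 pp.
Total hours worked: 0.76 × (-1.1) = -0.836 pp.
TFP growth = 3.8 − 0.892 = 2.908%.

2.91%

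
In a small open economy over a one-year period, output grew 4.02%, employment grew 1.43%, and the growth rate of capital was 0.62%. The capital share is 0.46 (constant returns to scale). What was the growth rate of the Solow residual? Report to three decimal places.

The Solow residual grew 2.963%.

Labor's share = 1 − 0.46 = 0.54.
Capital: 0.46 × 0.62 = 0.2852 pp.
Employment: 0.54 × 1.43 = 0.7722 pp.
TFP growth = 4.02 − 1.0574 = 2.9626%.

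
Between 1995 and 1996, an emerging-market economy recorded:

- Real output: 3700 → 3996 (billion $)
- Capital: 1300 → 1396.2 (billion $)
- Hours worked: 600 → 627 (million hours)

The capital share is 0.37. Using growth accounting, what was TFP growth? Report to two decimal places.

Real output growth = (3996 − 3700) / 3700 = 8%.
Capital growth = (1396.2 − 1300) / 1300 = 7.4%.
Hours worked growth = (627 − 600) / 600 = 4.5%.
Labor's share = 1 − 0.37 = 0.63.
Capital: 0.37 × 7.4 = 2.738 pp.
Hours worked: 0.63 × 4.5 = 2.835 pp.
TFP growth = 8 − 5.573 = 2.427%.

TFP grew 2.43%.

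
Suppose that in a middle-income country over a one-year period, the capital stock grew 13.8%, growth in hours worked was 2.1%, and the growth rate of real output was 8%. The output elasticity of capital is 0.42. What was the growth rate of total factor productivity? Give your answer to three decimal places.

Total factor productivity grew 0.986%.

Labor's share = 1 − 0.42 = 0.58.
The capital stock: 0.42 × 13.8 = 5.796 pp.
Hours worked: 0.58 × 2.1 = 1.218 pp.
TFP growth = 8 − 7.014 = 0.986%.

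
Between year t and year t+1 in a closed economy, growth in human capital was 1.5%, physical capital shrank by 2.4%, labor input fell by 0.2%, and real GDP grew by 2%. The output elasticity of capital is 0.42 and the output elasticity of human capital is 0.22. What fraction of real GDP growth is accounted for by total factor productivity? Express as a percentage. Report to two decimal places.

137.50%

Labor's share = 1 − 0.42 − 0.22 = 0.36.
Physical capital: 0.42 × (-2.4) = -1.008 pp.
Human capital: 0.22 × 1.5 = 0.33 pp.
Labor input: 0.36 × (-0.2) = -0.072 pp.
TFP growth = 2 + 0.75 = 2.75%.
TFP share of growth = 2.75 / 2 × 100 = 137.5%.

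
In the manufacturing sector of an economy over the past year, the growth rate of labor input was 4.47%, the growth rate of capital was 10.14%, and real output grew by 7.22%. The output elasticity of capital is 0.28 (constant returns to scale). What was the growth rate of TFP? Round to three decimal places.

TFP grew 1.162%.

Labor's share = 1 − 0.28 = 0.72.
Capital: 0.28 × 10.14 = 2.8392 pp.
Labor input: 0.72 × 4.47 = 3.2184 pp.
TFP growth = 7.22 − 6.0576 = 1.1624%.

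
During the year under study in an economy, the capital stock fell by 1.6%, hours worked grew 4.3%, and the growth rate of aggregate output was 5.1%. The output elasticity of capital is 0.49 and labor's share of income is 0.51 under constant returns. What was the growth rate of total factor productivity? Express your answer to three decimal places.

3.691%

Labor's share = 1 − 0.49 = 0.51.
The capital stock: 0.49 × (-1.6) = -0.784 pp.
Hours worked: 0.51 × 4.3 = 2.193 pp.
TFP growth = 5.1 − 1.409 = 3.691%.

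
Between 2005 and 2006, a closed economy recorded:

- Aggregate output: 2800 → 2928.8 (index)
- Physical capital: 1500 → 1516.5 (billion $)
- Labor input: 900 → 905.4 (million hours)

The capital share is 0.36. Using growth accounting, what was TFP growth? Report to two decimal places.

Aggregate output growth = (2928.8 − 2800) / 2800 = 4.6%.
Physical capital growth = (1516.5 − 1500) / 1500 = 1.1%.
Labor input growth = (905.4 − 900) / 900 = 0.6%.
Labor's share = 1 − 0.36 = 0.64.
Physical capital: 0.36 × 1.1 = 0.396 pp.
Labor input: 0.64 × 0.6 = 0.384 pp.
TFP growth = 4.6 − 0.78 = 3.82%.

TFP growth was 3.82%.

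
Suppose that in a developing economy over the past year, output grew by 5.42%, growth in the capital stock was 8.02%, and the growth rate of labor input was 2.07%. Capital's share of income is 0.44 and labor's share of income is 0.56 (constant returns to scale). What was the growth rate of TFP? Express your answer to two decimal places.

0.73%

Labor's share = 1 − 0.44 = 0.56.
The capital stock: 0.44 × 8.02 = 3.5288 pp.
Labor input: 0.56 × 2.07 = 1.1592 pp.
TFP growth = 5.42 − 4.688 = 0.732%.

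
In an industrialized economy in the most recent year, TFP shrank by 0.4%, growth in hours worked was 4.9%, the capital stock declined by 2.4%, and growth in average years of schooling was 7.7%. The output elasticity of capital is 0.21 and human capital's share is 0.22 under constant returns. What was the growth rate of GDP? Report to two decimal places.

Labor's share = 1 − 0.21 − 0.22 = 0.57.
The capital stock: 0.21 × (-2.4) = -0.504 pp.
Average years of schooling: 0.22 × 7.7 = 1.694 pp.
Hours worked: 0.57 × 4.9 = 2.793 pp.
Output growth = -0.4 + 3.983 = 3.583%.

GDP growth was 3.58%.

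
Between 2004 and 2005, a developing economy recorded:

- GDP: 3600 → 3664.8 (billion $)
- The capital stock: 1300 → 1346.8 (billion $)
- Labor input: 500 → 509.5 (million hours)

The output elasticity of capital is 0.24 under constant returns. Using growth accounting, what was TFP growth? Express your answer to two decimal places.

-0.51%

GDP growth = (3664.8 − 3600) / 3600 = 1.8%.
The capital stock growth = (1346.8 − 1300) / 1300 = 3.6%.
Labor input growth = (509.5 − 500) / 500 = 1.9%.
Labor's share = 1 − 0.24 = 0.76.
The capital stock: 0.24 × 3.6 = 0.864 pp.
Labor input: 0.76 × 1.9 = 1.444 pp.
TFP growth = 1.8 − 2.308 = -0.508%.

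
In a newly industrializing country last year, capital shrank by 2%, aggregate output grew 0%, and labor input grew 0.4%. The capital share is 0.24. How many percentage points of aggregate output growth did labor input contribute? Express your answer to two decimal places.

Labor's share = 1 − 0.24 = 0.76.
Contribution = share × growth = 0.76 × 0.4 = 0.304 pp.

0.30 pp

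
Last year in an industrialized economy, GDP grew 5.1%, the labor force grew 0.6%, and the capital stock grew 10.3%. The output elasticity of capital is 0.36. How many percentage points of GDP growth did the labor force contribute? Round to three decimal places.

Labor's share = 1 − 0.36 = 0.64.
Contribution = share × growth = 0.64 × 0.6 = 0.384 pp.

0.384 percentage points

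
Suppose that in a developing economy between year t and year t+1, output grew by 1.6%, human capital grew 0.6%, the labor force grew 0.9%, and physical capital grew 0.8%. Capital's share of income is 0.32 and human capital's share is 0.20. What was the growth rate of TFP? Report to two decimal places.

0.79%

Labor's share = 1 − 0.32 − 0.2 = 0.48.
Physical capital: 0.32 × 0.8 = 0.256 pp.
Human capital: 0.2 × 0.6 = 0.12 pp.
The labor force: 0.48 × 0.9 = 0.432 pp.
TFP growth = 1.6 − 0.808 = 0.792%.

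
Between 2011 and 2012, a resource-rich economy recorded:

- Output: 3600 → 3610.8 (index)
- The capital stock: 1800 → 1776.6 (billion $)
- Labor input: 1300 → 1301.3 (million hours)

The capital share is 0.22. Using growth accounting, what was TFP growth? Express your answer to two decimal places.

Output growth = (3610.8 − 3600) / 3600 = 0.3%.
The capital stock growth = (1776.6 − 1800) / 1800 = -1.3%.
Labor input growth = (1301.3 − 1300) / 1300 = 0.1%.
Labor's share = 1 − 0.22 = 0.78.
The capital stock: 0.22 × (-1.3) = -0.286 pp.
Labor input: 0.78 × 0.1 = 0.078 pp.
TFP growth = 0.3 + 0.208 = 0.508%.

0.51%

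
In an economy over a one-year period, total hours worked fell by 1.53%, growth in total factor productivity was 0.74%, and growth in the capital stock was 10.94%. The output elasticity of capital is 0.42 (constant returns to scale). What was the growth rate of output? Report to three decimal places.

4.447%

Labor's share = 1 − 0.42 = 0.58.
The capital stock: 0.42 × 10.94 = 4.5948 pp.
Total hours worked: 0.58 × (-1.53) = -0.8874 pp.
Output growth = 0.74 + 3.7074 = 4.4474%.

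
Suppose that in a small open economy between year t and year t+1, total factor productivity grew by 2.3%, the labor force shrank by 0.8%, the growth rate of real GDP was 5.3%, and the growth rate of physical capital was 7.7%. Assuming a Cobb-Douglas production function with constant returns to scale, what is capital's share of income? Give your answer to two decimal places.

gY = gA + α·gK + (1−α)·gL, so gY − gA − gL = α(gK − gL).
5.3 − 2.3 + 0.8 = α × (7.7 − (-0.8)).
3.8 = 8.5 α, so α = 0.4471.

α = 0.45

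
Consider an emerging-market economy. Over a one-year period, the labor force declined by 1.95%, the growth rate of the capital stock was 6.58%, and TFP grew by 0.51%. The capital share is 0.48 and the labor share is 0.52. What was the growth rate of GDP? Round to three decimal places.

2.654%

Labor's share = 1 − 0.48 = 0.52.
The capital stock: 0.48 × 6.58 = 3.1584 pp.
The labor force: 0.52 × (-1.95) = -1.014 pp.
Output growth = 0.51 + 2.1444 = 2.6544%.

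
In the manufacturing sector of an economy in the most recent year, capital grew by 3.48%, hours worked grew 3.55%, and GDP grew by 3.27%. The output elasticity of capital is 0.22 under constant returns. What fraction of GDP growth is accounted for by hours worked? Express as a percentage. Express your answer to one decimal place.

Labor's share = 1 − 0.22 = 0.78.
Hours worked contributed 0.78 × 3.55 = 2.769 pp.
Share of growth = 2.769 / 3.27 × 100 = 84.679%.

84.7%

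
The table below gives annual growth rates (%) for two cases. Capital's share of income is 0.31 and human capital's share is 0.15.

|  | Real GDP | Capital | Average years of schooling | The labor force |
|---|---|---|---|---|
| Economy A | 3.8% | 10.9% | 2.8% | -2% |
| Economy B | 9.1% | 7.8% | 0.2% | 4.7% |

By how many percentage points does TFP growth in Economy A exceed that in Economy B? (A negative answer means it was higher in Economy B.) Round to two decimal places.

-3.03 percentage points

Labor's share = 1 − 0.31 − 0.15 = 0.54.
Economy A: TFP = 3.8 − 3.379 − 0.42 + 1.08 = 1.081%.
Economy B: TFP = 9.1 − 2.418 − 0.03 − 2.538 = 4.114%.
Difference = 1.081 − (4.114) = -3.033 pp.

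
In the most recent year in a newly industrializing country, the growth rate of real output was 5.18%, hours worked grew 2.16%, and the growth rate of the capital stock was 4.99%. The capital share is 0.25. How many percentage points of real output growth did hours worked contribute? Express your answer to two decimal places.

Labor's share = 1 − 0.25 = 0.75.
Contribution = share × growth = 0.75 × 2.16 = 1.62 pp.

1.62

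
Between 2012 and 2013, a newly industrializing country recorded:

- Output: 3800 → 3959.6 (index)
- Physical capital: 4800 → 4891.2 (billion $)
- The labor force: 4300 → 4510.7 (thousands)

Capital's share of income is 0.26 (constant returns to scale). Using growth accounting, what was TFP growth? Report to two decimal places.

Output growth = (3959.6 − 3800) / 3800 = 4.2%.
Physical capital growth = (4891.2 − 4800) / 4800 = 1.9%.
The labor force growth = (4510.7 − 4300) / 4300 = 4.9%.
Labor's share = 1 − 0.26 = 0.74.
Physical capital: 0.26 × 1.9 = 0.494 pp.
The labor force: 0.74 × 4.9 = 3.626 pp.
TFP growth = 4.2 − 4.12 = 0.08%.

0.08%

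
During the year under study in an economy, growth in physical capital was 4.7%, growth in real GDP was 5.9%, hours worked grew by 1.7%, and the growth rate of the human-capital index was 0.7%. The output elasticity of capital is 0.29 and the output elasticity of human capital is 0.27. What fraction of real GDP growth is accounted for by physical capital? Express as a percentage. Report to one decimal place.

Physical capital contributed 0.29 × 4.7 = 1.363 pp.
Share of growth = 1.363 / 5.9 × 100 = 23.102%.

Physical capital accounted for 23.1% of growth.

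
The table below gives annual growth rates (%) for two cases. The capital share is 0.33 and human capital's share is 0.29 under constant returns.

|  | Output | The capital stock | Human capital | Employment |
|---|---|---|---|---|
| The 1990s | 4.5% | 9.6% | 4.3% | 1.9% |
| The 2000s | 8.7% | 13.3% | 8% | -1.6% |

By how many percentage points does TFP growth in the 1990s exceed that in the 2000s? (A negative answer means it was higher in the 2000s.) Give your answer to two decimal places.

-3.24 percentage points

Labor's share = 1 − 0.33 − 0.29 = 0.38.
The 1990s: TFP = 4.5 − 3.168 − 1.247 − 0.722 = -0.637%.
The 2000s: TFP = 8.7 − 4.389 − 2.32 + 0.608 = 2.599%.
Difference = -0.637 − (2.599) = -3.236 pp.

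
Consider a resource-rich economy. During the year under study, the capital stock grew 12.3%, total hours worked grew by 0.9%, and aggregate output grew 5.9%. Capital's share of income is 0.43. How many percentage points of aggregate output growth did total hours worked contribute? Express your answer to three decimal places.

Labor's share = 1 − 0.43 = 0.57.
Contribution = share × growth = 0.57 × 0.9 = 0.513 pp.

0.513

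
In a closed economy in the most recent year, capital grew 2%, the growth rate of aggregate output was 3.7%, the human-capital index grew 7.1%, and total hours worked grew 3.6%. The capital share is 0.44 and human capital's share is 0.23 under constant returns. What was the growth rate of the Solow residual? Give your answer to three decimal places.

-0.001%

Labor's share = 1 − 0.44 − 0.23 = 0.33.
Capital: 0.44 × 2 = 0.88 pp.
The human-capital index: 0.23 × 7.1 = 1.633 pp.
Total hours worked: 0.33 × 3.6 = 1.188 pp.
TFP growth = 3.7 − 3.701 = -0.001%.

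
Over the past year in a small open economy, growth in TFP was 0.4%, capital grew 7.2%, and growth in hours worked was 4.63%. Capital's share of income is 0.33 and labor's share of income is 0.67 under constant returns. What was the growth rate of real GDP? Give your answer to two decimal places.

Labor's share = 1 − 0.33 = 0.67.
Capital: 0.33 × 7.2 = 2.376 pp.
Hours worked: 0.67 × 4.63 = 3.1021 pp.
Output growth = 0.4 + 5.4781 = 5.8781%.

Real GDP grew 5.88%.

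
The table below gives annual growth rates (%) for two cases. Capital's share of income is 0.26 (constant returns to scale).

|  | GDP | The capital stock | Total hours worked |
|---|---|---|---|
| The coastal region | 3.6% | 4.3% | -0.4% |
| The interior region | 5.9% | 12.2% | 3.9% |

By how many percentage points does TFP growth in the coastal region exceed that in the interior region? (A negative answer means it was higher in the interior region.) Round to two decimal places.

Labor's share = 1 − 0.26 = 0.74.
The coastal region: TFP = 3.6 − 1.118 + 0.296 = 2.778%.
The interior region: TFP = 5.9 − 3.172 − 2.886 = -0.158%.
Difference = 2.778 − (-0.158) = 2.936 pp.

2.94 percentage points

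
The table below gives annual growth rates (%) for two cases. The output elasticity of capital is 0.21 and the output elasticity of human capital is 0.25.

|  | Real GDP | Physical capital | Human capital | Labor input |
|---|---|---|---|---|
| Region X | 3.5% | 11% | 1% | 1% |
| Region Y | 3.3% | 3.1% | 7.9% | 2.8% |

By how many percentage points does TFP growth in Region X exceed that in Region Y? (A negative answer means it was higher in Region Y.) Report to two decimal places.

1.24 percentage points

Labor's share = 1 − 0.21 − 0.25 = 0.54.
Region X: TFP = 3.5 − 2.31 − 0.25 − 0.54 = 0.4%.
Region Y: TFP = 3.3 − 0.651 − 1.975 − 1.512 = -0.838%.
Difference = 0.4 − (-0.838) = 1.238 pp.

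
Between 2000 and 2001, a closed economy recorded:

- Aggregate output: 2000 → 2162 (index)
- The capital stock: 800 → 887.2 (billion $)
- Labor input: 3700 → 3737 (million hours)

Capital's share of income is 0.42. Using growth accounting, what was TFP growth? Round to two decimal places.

Aggregate output growth = (2162 − 2000) / 2000 = 8.1%.
The capital stock growth = (887.2 − 800) / 800 = 10.9%.
Labor input growth = (3737 − 3700) / 3700 = 1%.
Labor's share = 1 − 0.42 = 0.58.
The capital stock: 0.42 × 10.9 = 4.578 pp.
Labor input: 0.58 × 1 = 0.58 pp.
TFP growth = 8.1 − 5.158 = 2.942%.

TFP grew 2.94%.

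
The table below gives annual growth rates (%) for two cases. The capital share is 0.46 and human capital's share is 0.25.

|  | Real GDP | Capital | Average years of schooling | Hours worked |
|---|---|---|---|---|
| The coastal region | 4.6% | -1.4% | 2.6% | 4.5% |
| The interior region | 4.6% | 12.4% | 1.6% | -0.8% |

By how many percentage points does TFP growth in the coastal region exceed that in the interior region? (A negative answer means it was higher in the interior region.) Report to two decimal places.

4.56 percentage points

Labor's share = 1 − 0.46 − 0.25 = 0.29.
The coastal region: TFP = 4.6 + 0.644 − 0.65 − 1.305 = 3.289%.
The interior region: TFP = 4.6 − 5.704 − 0.4 + 0.232 = -1.272%.
Difference = 3.289 − (-1.272) = 4.561 pp.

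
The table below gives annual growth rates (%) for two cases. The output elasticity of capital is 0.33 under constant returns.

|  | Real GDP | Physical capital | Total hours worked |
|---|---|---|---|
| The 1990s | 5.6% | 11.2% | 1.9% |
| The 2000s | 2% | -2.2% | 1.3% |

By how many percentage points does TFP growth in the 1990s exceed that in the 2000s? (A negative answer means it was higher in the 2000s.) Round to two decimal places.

-1.22 percentage points

Labor's share = 1 − 0.33 = 0.67.
The 1990s: TFP = 5.6 − 3.696 − 1.273 = 0.631%.
The 2000s: TFP = 2 + 0.726 − 0.871 = 1.855%.
Difference = 0.631 − (1.855) = -1.224 pp.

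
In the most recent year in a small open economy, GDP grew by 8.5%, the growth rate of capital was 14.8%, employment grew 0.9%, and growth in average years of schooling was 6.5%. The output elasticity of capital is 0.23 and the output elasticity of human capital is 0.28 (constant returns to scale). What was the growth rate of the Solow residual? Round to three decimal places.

The Solow residual growth was 2.835%.

Labor's share = 1 − 0.23 − 0.28 = 0.49.
Capital: 0.23 × 14.8 = 3.404 pp.
Average years of schooling: 0.28 × 6.5 = 1.82 pp.
Employment: 0.49 × 0.9 = 0.441 pp.
TFP growth = 8.5 − 5.665 = 2.835%.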